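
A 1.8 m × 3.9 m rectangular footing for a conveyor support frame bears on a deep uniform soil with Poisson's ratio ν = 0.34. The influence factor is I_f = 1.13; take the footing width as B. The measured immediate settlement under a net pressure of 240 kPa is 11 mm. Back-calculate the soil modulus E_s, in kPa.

E_s ≈ 39200 kPa

S_e = q·B·(1−ν²)/E_s · I_f  ⇒  E_s = q·B·(1−ν²)·I_f / S_e.
E_s = 240 × 1.8 × 0.8844 × 1.13 / 0.011 = 39250 kPa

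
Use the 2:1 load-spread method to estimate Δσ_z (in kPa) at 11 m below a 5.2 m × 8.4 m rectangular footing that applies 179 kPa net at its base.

Δσ_z ≈ 24.9 kPa

By the 2:1 method the load spreads at 1 horizontal : 2 vertical, so at depth z the loaded area has grown by z in each plan dimension:
Δσ = qBL/((B+z)(L+z)) = 179×5.2×8.4/((5.2+11)(8.4+11)) = 24.878 kPa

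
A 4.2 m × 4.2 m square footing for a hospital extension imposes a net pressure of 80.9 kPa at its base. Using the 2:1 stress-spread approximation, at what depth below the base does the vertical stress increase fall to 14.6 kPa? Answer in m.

z ≈ 5.69 m

2:1 spreading — at depth z the loaded area has grown by z in each plan dimension:
qB²/(B+z)² = Δσ_z ⇒ z = B(√(q/Δσ_z) − 1) = 4.2×(√(80.9/14.6) − 1) = 5.687 m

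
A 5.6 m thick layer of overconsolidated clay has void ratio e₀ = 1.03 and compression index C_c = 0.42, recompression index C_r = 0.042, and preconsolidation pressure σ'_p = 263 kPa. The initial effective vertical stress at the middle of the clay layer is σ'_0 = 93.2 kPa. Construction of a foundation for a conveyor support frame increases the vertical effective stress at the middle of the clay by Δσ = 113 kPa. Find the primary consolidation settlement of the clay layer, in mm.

Final effective stress: σ'_f = 93.2 + 113 = 206.2 kPa.
σ'_f = 206.2 ≤ σ'_p = 263 kPa, so the clay remains overconsolidated and only the recompression index applies:
S_c = C_r·H/(1+e₀)·log₁₀(σ'_f/σ'_0) = 0.042×5.6/2.03×log₁₀(206.2/93.2)
    = 0.11586 × 0.34487 = 0.03996 m

S_c ≈ 40 mm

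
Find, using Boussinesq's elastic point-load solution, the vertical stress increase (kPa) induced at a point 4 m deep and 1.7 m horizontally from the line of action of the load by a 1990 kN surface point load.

Δσ_z ≈ 39.2 kPa

Boussinesq vertical stress below a point load on an elastic half-space:
Δσ_z = 3P/(2πz²) · [1 + (r/z)²]^(−5/2)
r/z = 1.7/4 = 0.425; [1+(r/z)²]^(−5/2) = 0.66027.
Δσ_z = 3×1990/(2π×4²) × 0.66027 = 59.385 × 0.66027 = 39.21 kPa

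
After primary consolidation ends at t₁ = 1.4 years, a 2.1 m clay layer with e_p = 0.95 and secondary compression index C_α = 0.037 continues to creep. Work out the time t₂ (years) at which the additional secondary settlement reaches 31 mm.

S_s = C_α·H/(1+e_p)·log₁₀(t₂/t₁) ⇒ log₁₀(t₂/t₁) = S_s·(1+e_p)/(C_α·H).
log₁₀(t₂/t₁) = 0.031 × (1+0.95) / (0.037×2.1) = 0.778
t₂ = t₁ × 10^0.778 = 1.4 × 5.998 = 8.397 years

t₂ ≈ 8.4 years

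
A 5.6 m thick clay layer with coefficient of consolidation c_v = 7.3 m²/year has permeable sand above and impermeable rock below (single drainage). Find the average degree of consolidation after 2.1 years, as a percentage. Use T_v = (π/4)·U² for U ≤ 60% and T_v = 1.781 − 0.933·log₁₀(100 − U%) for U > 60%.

U ≈ 75.7 %

Drainage path length: H_d = H = 5.6 m (single drainage).
T_v = c_v·t/H_d² = 7.3×2.1/5.6² = 0.48884.
T_v = 0.48884 corresponds to the U > 60% branch:
U = 1 − 10^((1.781 − T_v)/0.933)/100 = 0.7574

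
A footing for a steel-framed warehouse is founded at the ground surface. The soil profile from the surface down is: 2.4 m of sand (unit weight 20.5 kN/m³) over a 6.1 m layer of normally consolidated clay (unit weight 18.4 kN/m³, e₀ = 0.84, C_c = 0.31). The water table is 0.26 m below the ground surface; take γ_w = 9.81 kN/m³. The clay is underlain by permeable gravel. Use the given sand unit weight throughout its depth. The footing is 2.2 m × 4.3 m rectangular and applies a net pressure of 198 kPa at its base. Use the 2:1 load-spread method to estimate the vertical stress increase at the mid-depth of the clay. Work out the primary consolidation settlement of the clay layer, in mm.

Mid-depth of clay below the ground surface: z = 2.4 + 6.1/2 = 5.45 m.
Total vertical stress at mid-clay: σ_v = 20.5×2.4 + 18.4×3.05 = 105.32 kPa.
Pore pressure: u = 9.81×(5.45 − 0.26) = 50.914 kPa.
Initial effective stress: σ'_0 = σ_v − u = 105.32 − 50.914 = 54.406 kPa.
Stress increase at mid-clay by the 2:1 spreading method:
Δσ = qBL/((B+z)(L+z)) = 198×2.2×4.3/((2.2+5.45)(4.3+5.45)) = 25.113 kPa
Final effective stress: σ'_f = σ'_0 + Δσ = 54.406 + 25.113 = 79.519 kPa.
Normally consolidated clay, so the full stress increment lies on the virgin compression line:
S_c = C_c·H/(1+e₀)·log₁₀(σ'_f/σ'_0) = 0.31×6.1/(1+0.84)×log₁₀(79.519/54.406)
    = 1.0277 × 0.16482 = 0.1694 m

S_c ≈ 169 mm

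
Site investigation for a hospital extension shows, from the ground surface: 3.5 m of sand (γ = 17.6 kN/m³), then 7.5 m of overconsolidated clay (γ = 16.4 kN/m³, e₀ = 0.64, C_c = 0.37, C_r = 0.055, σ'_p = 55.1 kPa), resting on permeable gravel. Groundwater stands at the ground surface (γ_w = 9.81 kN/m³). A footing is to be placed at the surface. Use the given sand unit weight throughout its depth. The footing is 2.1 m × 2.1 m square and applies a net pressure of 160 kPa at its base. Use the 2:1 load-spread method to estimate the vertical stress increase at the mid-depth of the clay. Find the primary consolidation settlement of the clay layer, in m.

S_c ≈ 0.0696 m

Mid-depth of clay below the ground surface: z = 3.5 + 7.5/2 = 7.25 m.
Total vertical stress at mid-clay: σ_v = 17.6×3.5 + 16.4×3.75 = 123.1 kPa.
Pore pressure: u = 9.81×(7.25 − 0) = 71.123 kPa.
Initial effective stress: σ'_0 = σ_v − u = 123.1 − 71.123 = 51.977 kPa.
Stress increase at mid-clay by the 2:1 spreading method:
Δσ = qBL/((B+z)(L+z)) = 160×2.1×2.1/((2.1+7.25)(2.1+7.25)) = 8.0711 kPa
Final effective stress: σ'_f = 51.977 + 8.0711 = 60.048 kPa.
σ'_f = 60.048 > σ'_p = 55.1 kPa, so the stress path crosses the preconsolidation pressure — recompression up to σ'_p, then virgin compression beyond:
S_c = H/(1+e₀)·[C_r·log₁₀(σ'_p/σ'_0) + C_c·log₁₀(σ'_f/σ'_p)]
    = 7.5/1.64 × [0.055×log₁₀(55.1/51.977) + 0.37×log₁₀(60.048/55.1)]
    = 4.5732 × [0.0013937 + 0.013818] = 0.06957 m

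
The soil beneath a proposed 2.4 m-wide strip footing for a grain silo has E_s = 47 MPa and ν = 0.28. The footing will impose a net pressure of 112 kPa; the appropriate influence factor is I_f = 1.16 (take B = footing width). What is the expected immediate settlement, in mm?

Immediate (elastic) settlement: S_e = q·B·(1−ν²)/E_s · I_f.
E_s = 47 MPa = 47000 kPa.
S_e = 112 × 2.4 × (1 − 0.28²) / 47000 × 1.16
    = 112 × 2.4 × 0.9216 / 47000 × 1.16
    = 0.006114 m = 6.114 mm

S_e ≈ 6.11 mm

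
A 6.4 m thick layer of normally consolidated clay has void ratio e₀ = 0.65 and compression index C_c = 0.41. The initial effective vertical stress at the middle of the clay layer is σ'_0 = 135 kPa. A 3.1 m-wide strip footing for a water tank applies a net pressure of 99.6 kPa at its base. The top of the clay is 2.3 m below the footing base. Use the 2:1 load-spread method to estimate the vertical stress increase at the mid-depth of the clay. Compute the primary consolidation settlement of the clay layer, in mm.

Mid-depth of clay below the footing base: z = 2.3 + 6.4/2 = 5.5 m.
Stress increase at mid-clay by the 2:1 spreading method:
Δσ = qB/(B+z) = 99.6×3.1/(3.1+5.5) = 35.902 kPa
Final effective stress: σ'_f = σ'_0 + Δσ = 135 + 35.902 = 170.9 kPa.
Normally consolidated clay, so the full stress increment lies on the virgin compression line:
S_c = C_c·H/(1+e₀)·log₁₀(σ'_f/σ'_0) = 0.41×6.4/(1+0.65)×log₁₀(170.9/135)
    = 1.5903 × 0.10241 = 0.1629 m

S_c ≈ 163 mm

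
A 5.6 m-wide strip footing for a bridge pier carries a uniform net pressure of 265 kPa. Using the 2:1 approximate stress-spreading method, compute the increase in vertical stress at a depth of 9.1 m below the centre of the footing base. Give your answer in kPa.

Δσ_z ≈ 101 kPa

By the 2:1 method the load spreads at 1 horizontal : 2 vertical, so at depth z the loaded area has grown by z in each plan dimension:
Δσ = qB/(B+z) = 265×5.6/(5.6+9.1) = 100.95 kPa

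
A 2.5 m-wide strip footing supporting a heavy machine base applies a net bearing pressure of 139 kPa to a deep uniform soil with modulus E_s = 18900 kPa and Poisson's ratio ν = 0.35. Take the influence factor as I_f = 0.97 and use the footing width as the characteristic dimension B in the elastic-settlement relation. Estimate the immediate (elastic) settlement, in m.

Immediate (elastic) settlement: S_e = q·B·(1−ν²)/E_s · I_f.
S_e = 139 × 2.5 × (1 − 0.35²) / 18900 × 0.97
    = 139 × 2.5 × 0.8775 / 18900 × 0.97
    = 0.01565 m

S_e ≈ 0.0156 m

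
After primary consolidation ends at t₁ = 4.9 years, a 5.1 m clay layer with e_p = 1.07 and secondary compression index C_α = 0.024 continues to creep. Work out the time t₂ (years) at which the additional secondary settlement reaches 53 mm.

t₂ ≈ 38.6 years

S_s = C_α·H/(1+e_p)·log₁₀(t₂/t₁) ⇒ log₁₀(t₂/t₁) = S_s·(1+e_p)/(C_α·H).
log₁₀(t₂/t₁) = 0.053 × (1+1.07) / (0.024×5.1) = 0.8963
t₂ = t₁ × 10^0.8963 = 4.9 × 7.876 = 38.59 years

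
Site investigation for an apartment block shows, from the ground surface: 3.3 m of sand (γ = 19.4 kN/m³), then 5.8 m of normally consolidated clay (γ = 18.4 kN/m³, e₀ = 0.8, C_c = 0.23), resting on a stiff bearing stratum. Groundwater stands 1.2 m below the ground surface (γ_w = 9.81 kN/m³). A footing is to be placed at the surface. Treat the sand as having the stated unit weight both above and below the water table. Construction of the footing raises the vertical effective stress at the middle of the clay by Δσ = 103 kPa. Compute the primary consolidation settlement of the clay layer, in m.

Mid-depth of clay below the ground surface: z = 3.3 + 5.8/2 = 6.2 m.
Total vertical stress at mid-clay: σ_v = 19.4×3.3 + 18.4×2.9 = 117.38 kPa.
Pore pressure: u = 9.81×(6.2 − 1.2) = 49.05 kPa.
Initial effective stress: σ'_0 = σ_v − u = 117.38 − 49.05 = 68.33 kPa.
Final effective stress: σ'_f = σ'_0 + Δσ = 68.33 + 103 = 171.33 kPa.
Normally consolidated clay, so the full stress increment lies on the virgin compression line:
S_c = C_c·H/(1+e₀)·log₁₀(σ'_f/σ'_0) = 0.23×5.8/(1+0.8)×log₁₀(171.33/68.33)
    = 0.74111 × 0.39922 = 0.2959 m

S_c ≈ 0.296 m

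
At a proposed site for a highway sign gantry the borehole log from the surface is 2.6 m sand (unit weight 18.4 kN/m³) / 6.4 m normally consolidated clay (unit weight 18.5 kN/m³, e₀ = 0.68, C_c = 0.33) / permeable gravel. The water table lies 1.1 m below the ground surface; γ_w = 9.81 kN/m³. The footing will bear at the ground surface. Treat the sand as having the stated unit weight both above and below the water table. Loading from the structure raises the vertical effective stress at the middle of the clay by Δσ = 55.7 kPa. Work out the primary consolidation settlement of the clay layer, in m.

Mid-depth of clay below the ground surface: z = 2.6 + 6.4/2 = 5.8 m.
Total vertical stress at mid-clay: σ_v = 18.4×2.6 + 18.5×3.2 = 107.04 kPa.
Pore pressure: u = 9.81×(5.8 − 1.1) = 46.107 kPa.
Initial effective stress: σ'_0 = σ_v − u = 107.04 − 46.107 = 60.933 kPa.
Final effective stress: σ'_f = σ'_0 + Δσ = 60.933 + 55.7 = 116.63 kPa.
Normally consolidated clay, so the full stress increment lies on the virgin compression line:
S_c = C_c·H/(1+e₀)·log₁₀(σ'_f/σ'_0) = 0.33×6.4/(1+0.68)×log₁₀(116.63/60.933)
    = 1.2571 × 0.28196 = 0.3545 m

S_c ≈ 0.354 m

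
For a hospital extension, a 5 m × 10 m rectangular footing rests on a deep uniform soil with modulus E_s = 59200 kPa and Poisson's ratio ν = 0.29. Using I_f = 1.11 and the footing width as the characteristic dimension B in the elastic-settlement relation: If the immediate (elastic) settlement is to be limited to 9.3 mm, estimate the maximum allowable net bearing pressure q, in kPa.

S_e = q·B·(1−ν²)/E_s · I_f  ⇒  q = S_e·E_s / (B·(1−ν²)·I_f).
q = 0.0093 × 59200 / (5 × 0.9159 × 1.11) = 108.3 kPa

q ≈ 108 kPa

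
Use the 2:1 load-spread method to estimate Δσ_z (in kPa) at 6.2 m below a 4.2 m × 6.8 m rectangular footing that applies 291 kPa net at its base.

Δσ_z ≈ 61.5 kPa

By the 2:1 method the load spreads at 1 horizontal : 2 vertical, so at depth z the loaded area has grown by z in each plan dimension:
Δσ = qBL/((B+z)(L+z)) = 291×4.2×6.8/((4.2+6.2)(6.8+6.2)) = 61.472 kPa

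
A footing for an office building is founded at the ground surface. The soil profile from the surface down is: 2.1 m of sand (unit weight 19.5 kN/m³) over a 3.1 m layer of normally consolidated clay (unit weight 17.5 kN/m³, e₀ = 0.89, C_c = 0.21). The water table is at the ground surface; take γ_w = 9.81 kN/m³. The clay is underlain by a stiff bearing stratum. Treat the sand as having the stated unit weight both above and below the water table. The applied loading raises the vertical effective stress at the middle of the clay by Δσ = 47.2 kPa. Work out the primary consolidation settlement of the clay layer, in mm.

S_c ≈ 135 mm

Mid-depth of clay below the ground surface: z = 2.1 + 3.1/2 = 3.65 m.
Total vertical stress at mid-clay: σ_v = 19.5×2.1 + 17.5×1.55 = 68.075 kPa.
Pore pressure: u = 9.81×(3.65 − 0) = 35.806 kPa.
Initial effective stress: σ'_0 = σ_v − u = 68.075 − 35.806 = 32.269 kPa.
Final effective stress: σ'_f = σ'_0 + Δσ = 32.269 + 47.2 = 79.469 kPa.
Normally consolidated clay, so the full stress increment lies on the virgin compression line:
S_c = C_c·H/(1+e₀)·log₁₀(σ'_f/σ'_0) = 0.21×3.1/(1+0.89)×log₁₀(79.469/32.269)
    = 0.34444 × 0.39141 = 0.1348 m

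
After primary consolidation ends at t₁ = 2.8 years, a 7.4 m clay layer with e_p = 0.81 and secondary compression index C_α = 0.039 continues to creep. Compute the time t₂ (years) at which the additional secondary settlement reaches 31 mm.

S_s = C_α·H/(1+e_p)·log₁₀(t₂/t₁) ⇒ log₁₀(t₂/t₁) = S_s·(1+e_p)/(C_α·H).
log₁₀(t₂/t₁) = 0.031 × (1+0.81) / (0.039×7.4) = 0.1944
t₂ = t₁ × 10^0.1944 = 2.8 × 1.565 = 4.381 years

t₂ ≈ 4.38 years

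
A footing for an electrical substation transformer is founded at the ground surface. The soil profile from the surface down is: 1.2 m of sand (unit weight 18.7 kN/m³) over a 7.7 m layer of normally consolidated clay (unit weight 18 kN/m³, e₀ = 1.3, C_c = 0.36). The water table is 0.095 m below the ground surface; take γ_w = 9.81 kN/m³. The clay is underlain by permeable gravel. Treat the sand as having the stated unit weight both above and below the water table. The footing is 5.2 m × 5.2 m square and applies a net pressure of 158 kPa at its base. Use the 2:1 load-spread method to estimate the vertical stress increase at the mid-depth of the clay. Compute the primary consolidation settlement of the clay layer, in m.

Mid-depth of clay below the ground surface: z = 1.2 + 7.7/2 = 5.05 m.
Total vertical stress at mid-clay: σ_v = 18.7×1.2 + 18×3.85 = 91.74 kPa.
Pore pressure: u = 9.81×(5.05 − 0.095) = 48.609 kPa.
Initial effective stress: σ'_0 = σ_v − u = 91.74 − 48.609 = 43.131 kPa.
Stress increase at mid-clay by the 2:1 spreading method:
Δσ = qBL/((B+z)(L+z)) = 158×5.2×5.2/((5.2+5.05)(5.2+5.05)) = 40.665 kPa
Final effective stress: σ'_f = σ'_0 + Δσ = 43.131 + 40.665 = 83.796 kPa.
Normally consolidated clay, so the full stress increment lies on the virgin compression line:
S_c = C_c·H/(1+e₀)·log₁₀(σ'_f/σ'_0) = 0.36×7.7/(1+1.3)×log₁₀(83.796/43.131)
    = 1.2052 × 0.28843 = 0.3476 m

S_c ≈ 0.348 m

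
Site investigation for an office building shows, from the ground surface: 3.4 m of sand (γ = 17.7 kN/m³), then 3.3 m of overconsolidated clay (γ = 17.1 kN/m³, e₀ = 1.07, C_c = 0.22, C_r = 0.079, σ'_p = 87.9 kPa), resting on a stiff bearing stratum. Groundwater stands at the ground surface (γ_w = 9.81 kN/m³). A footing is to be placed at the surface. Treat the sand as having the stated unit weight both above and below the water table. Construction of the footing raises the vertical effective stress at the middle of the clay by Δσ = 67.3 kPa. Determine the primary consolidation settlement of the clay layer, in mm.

Mid-depth of clay below the ground surface: z = 3.4 + 3.3/2 = 5.05 m.
Total vertical stress at mid-clay: σ_v = 17.7×3.4 + 17.1×1.65 = 88.395 kPa.
Pore pressure: u = 9.81×(5.05 − 0) = 49.541 kPa.
Initial effective stress: σ'_0 = σ_v − u = 88.395 − 49.541 = 38.854 kPa.
Final effective stress: σ'_f = 38.854 + 67.3 = 106.15 kPa.
σ'_f = 106.15 > σ'_p = 87.9 kPa, so the stress path crosses the preconsolidation pressure — recompression up to σ'_p, then virgin compression beyond:
S_c = H/(1+e₀)·[C_r·log₁₀(σ'_p/σ'_0) + C_c·log₁₀(σ'_f/σ'_p)]
    = 3.3/2.07 × [0.079×log₁₀(87.9/38.854) + 0.22×log₁₀(106.15/87.9)]
    = 1.5942 × [0.02801 + 0.018025] = 0.07339 m

S_c ≈ 73.4 mm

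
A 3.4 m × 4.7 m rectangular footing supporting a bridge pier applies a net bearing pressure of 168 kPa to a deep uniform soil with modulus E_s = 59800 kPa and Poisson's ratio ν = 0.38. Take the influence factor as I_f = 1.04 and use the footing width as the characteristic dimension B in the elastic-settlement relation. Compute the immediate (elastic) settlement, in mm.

S_e ≈ 8.5 mm

Immediate (elastic) settlement: S_e = q·B·(1−ν²)/E_s · I_f.
S_e = 168 × 3.4 × (1 − 0.38²) / 59800 × 1.04
    = 168 × 3.4 × 0.8556 / 59800 × 1.04
    = 0.008499 m = 8.499 mm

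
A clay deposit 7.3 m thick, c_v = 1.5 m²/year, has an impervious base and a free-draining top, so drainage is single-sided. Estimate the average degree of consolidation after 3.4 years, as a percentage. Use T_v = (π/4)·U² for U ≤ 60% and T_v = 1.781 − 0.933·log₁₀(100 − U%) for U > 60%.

U ≈ 34.9 %

Drainage path length: H_d = H = 7.3 m (single drainage).
T_v = c_v·t/H_d² = 1.5×3.4/7.3² = 0.095703.
T_v = 0.095703 corresponds to the U ≤ 60% branch:
U = √(4T_v/π) = 0.3491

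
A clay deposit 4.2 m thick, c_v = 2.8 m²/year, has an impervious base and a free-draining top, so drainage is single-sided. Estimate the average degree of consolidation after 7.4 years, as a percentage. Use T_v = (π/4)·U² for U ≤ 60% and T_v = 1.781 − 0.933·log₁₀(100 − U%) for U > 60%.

U ≈ 95.5 %

Drainage path length: H_d = H = 4.2 m (single drainage).
T_v = c_v·t/H_d² = 2.8×7.4/4.2² = 1.1746.
T_v = 1.1746 corresponds to the U > 60% branch:
U = 1 − 10^((1.781 − T_v)/0.933)/100 = 0.9553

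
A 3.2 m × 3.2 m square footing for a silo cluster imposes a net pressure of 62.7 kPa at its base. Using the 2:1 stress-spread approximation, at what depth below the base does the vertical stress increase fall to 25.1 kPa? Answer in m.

z ≈ 1.86 m

2:1 spreading — at depth z the loaded area has grown by z in each plan dimension:
qB²/(B+z)² = Δσ_z ⇒ z = B(√(q/Δσ_z) − 1) = 3.2×(√(62.7/25.1) − 1) = 1.858 m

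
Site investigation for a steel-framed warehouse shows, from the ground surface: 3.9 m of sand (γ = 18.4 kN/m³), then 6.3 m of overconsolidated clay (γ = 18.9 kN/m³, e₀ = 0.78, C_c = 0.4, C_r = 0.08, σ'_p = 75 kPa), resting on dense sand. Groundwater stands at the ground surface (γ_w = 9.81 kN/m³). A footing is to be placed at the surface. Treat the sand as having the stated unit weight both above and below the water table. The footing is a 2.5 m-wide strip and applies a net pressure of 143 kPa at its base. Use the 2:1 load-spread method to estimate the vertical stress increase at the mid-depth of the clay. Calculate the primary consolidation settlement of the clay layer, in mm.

S_c ≈ 197 mm

Mid-depth of clay below the ground surface: z = 3.9 + 6.3/2 = 7.05 m.
Total vertical stress at mid-clay: σ_v = 18.4×3.9 + 18.9×3.15 = 131.29 kPa.
Pore pressure: u = 9.81×(7.05 − 0) = 69.16 kPa.
Initial effective stress: σ'_0 = σ_v − u = 131.29 − 69.16 = 62.13 kPa.
Stress increase at mid-clay by the 2:1 spreading method:
Δσ = qB/(B+z) = 143×2.5/(2.5+7.05) = 37.435 kPa
Final effective stress: σ'_f = 62.13 + 37.435 = 99.565 kPa.
σ'_f = 99.565 > σ'_p = 75 kPa, so the stress path crosses the preconsolidation pressure — recompression up to σ'_p, then virgin compression beyond:
S_c = H/(1+e₀)·[C_r·log₁₀(σ'_p/σ'_0) + C_c·log₁₀(σ'_f/σ'_p)]
    = 6.3/1.78 × [0.08×log₁₀(75/62.13) + 0.4×log₁₀(99.565/75)]
    = 3.5393 × [0.0065408 + 0.049218] = 0.1973 m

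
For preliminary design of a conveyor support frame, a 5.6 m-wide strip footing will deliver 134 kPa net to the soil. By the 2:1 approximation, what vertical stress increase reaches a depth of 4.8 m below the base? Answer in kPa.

Δσ_z ≈ 72.2 kPa

By the 2:1 method the load spreads at 1 horizontal : 2 vertical, so at depth z the loaded area has grown by z in each plan dimension:
Δσ = qB/(B+z) = 134×5.6/(5.6+4.8) = 72.154 kPa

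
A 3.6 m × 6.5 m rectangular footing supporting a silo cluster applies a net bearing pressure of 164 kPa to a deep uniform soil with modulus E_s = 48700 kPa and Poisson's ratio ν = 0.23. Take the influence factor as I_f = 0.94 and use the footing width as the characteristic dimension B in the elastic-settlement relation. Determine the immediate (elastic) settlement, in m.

S_e ≈ 0.0108 m

Immediate (elastic) settlement: S_e = q·B·(1−ν²)/E_s · I_f.
S_e = 164 × 3.6 × (1 − 0.23²) / 48700 × 0.94
    = 164 × 3.6 × 0.9471 / 48700 × 0.94
    = 0.01079 m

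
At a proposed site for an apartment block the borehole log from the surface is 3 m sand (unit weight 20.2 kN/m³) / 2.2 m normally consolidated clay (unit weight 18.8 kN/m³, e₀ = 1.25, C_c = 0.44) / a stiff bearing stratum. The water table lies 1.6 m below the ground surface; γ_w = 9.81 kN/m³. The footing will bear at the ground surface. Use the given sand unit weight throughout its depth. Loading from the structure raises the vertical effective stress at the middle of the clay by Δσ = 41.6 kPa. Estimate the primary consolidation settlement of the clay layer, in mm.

S_c ≈ 103 mm

Mid-depth of clay below the ground surface: z = 3 + 2.2/2 = 4.1 m.
Total vertical stress at mid-clay: σ_v = 20.2×3 + 18.8×1.1 = 81.28 kPa.
Pore pressure: u = 9.81×(4.1 − 1.6) = 24.525 kPa.
Initial effective stress: σ'_0 = σ_v − u = 81.28 − 24.525 = 56.755 kPa.
Final effective stress: σ'_f = σ'_0 + Δσ = 56.755 + 41.6 = 98.355 kPa.
Normally consolidated clay, so the full stress increment lies on the virgin compression line:
S_c = C_c·H/(1+e₀)·log₁₀(σ'_f/σ'_0) = 0.44×2.2/(1+1.25)×log₁₀(98.355/56.755)
    = 0.43022 × 0.23879 = 0.1027 m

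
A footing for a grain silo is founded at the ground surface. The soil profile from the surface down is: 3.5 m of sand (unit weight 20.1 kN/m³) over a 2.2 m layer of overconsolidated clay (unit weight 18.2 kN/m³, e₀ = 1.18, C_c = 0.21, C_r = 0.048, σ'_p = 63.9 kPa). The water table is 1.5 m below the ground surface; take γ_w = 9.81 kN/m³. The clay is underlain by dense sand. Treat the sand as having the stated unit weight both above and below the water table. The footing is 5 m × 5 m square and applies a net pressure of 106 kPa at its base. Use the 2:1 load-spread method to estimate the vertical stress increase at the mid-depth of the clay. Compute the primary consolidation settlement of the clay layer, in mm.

Mid-depth of clay below the ground surface: z = 3.5 + 2.2/2 = 4.6 m.
Total vertical stress at mid-clay: σ_v = 20.1×3.5 + 18.2×1.1 = 90.37 kPa.
Pore pressure: u = 9.81×(4.6 − 1.5) = 30.411 kPa.
Initial effective stress: σ'_0 = σ_v − u = 90.37 − 30.411 = 59.959 kPa.
Stress increase at mid-clay by the 2:1 spreading method:
Δσ = qBL/((B+z)(L+z)) = 106×5×5/((5+4.6)(5+4.6)) = 28.754 kPa
Final effective stress: σ'_f = 59.959 + 28.754 = 88.713 kPa.
σ'_f = 88.713 > σ'_p = 63.9 kPa, so the stress path crosses the preconsolidation pressure — recompression up to σ'_p, then virgin compression beyond:
S_c = H/(1+e₀)·[C_r·log₁₀(σ'_p/σ'_0) + C_c·log₁₀(σ'_f/σ'_p)]
    = 2.2/2.18 × [0.048×log₁₀(63.9/59.959) + 0.21×log₁₀(88.713/63.9)]
    = 1.0092 × [0.001327 + 0.029922] = 0.03154 m

S_c ≈ 31.5 mm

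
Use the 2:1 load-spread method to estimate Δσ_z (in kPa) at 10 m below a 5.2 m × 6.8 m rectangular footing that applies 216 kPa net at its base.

Δσ_z ≈ 29.9 kPa

By the 2:1 method the load spreads at 1 horizontal : 2 vertical, so at depth z the loaded area has grown by z in each plan dimension:
Δσ = qBL/((B+z)(L+z)) = 216×5.2×6.8/((5.2+10)(6.8+10)) = 29.91 kPa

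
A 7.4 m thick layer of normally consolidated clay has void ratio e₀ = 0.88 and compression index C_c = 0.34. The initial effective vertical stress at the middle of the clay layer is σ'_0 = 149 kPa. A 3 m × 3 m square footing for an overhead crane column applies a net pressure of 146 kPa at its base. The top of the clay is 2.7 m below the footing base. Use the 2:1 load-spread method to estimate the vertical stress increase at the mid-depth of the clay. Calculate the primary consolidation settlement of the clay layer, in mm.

S_c ≈ 55.3 mm

Mid-depth of clay below the footing base: z = 2.7 + 7.4/2 = 6.4 m.
Stress increase at mid-clay by the 2:1 spreading method:
Δσ = qBL/((B+z)(L+z)) = 146×3×3/((3+6.4)(3+6.4)) = 14.871 kPa
Final effective stress: σ'_f = σ'_0 + Δσ = 149 + 14.871 = 163.87 kPa.
Normally consolidated clay, so the full stress increment lies on the virgin compression line:
S_c = C_c·H/(1+e₀)·log₁₀(σ'_f/σ'_0) = 0.34×7.4/(1+0.88)×log₁₀(163.87/149)
    = 1.3383 × 0.041313 = 0.05529 m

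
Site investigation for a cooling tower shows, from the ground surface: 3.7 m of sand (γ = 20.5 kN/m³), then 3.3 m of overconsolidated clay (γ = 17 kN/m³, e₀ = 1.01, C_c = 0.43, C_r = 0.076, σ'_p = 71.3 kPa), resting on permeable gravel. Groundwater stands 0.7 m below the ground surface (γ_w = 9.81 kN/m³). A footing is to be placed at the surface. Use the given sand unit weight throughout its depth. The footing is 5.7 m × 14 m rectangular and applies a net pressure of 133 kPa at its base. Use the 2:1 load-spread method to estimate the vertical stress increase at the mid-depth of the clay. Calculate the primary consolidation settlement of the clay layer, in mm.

S_c ≈ 138 mm

Mid-depth of clay below the ground surface: z = 3.7 + 3.3/2 = 5.35 m.
Total vertical stress at mid-clay: σ_v = 20.5×3.7 + 17×1.65 = 103.9 kPa.
Pore pressure: u = 9.81×(5.35 − 0.7) = 45.617 kPa.
Initial effective stress: σ'_0 = σ_v − u = 103.9 − 45.617 = 58.283 kPa.
Stress increase at mid-clay by the 2:1 spreading method:
Δσ = qBL/((B+z)(L+z)) = 133×5.7×14/((5.7+5.35)(14+5.35)) = 49.638 kPa
Final effective stress: σ'_f = 58.283 + 49.638 = 107.92 kPa.
σ'_f = 107.92 > σ'_p = 71.3 kPa, so the stress path crosses the preconsolidation pressure — recompression up to σ'_p, then virgin compression beyond:
S_c = H/(1+e₀)·[C_r·log₁₀(σ'_p/σ'_0) + C_c·log₁₀(σ'_f/σ'_p)]
    = 3.3/2.01 × [0.076×log₁₀(71.3/58.283) + 0.43×log₁₀(107.92/71.3)]
    = 1.6418 × [0.0066536 + 0.077405] = 0.138 m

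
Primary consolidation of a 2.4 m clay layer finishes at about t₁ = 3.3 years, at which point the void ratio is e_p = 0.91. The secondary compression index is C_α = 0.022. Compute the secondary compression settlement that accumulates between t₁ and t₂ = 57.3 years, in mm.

S_s ≈ 34.3 mm

Secondary compression: S_s = C_α·H/(1+e_p)·log₁₀(t₂/t₁)
S_s = 0.022×2.4/(1+0.91)×log₁₀(57.3/3.3)
    = 0.02764 × 1.24 = 0.03427 m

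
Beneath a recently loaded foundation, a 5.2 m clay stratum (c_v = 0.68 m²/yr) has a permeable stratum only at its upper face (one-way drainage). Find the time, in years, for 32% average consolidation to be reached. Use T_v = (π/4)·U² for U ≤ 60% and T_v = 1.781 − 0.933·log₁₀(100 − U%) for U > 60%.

t ≈ 3.2 years

Drainage path length: H_d = H = 5.2 m (single drainage).
U ≤ 60%: T_v = (π/4)·U² = (π/4)×0.32² = 0.080425.
t = T_v·H_d²/c_v = 0.080425×5.2²/0.68 = 3.198 years.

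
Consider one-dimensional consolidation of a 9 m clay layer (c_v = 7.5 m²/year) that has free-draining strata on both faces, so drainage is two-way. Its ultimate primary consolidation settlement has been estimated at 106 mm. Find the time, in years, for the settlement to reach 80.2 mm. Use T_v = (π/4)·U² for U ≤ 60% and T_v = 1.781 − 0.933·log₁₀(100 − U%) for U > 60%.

t ≈ 1.32 years

Drainage path length: H_d = H/2 = 4.5 m (double drainage).
U = S(t)/S_ult = 80.2/106 = 0.7566.
U > 60%: T_v = 1.781 − 0.933·log₁₀(100 − 75.66) = 0.48757.
t = T_v·H_d²/c_v = 0.48757×4.5²/7.5 = 1.316 years.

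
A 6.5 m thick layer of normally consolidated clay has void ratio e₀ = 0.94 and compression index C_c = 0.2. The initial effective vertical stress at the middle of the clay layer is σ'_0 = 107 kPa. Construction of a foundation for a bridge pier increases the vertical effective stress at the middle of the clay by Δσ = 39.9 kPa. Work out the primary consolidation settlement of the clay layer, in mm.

Final effective stress: σ'_f = σ'_0 + Δσ = 107 + 39.9 = 146.9 kPa.
Normally consolidated clay, so the full stress increment lies on the virgin compression line:
S_c = C_c·H/(1+e₀)·log₁₀(σ'_f/σ'_0) = 0.2×6.5/(1+0.94)×log₁₀(146.9/107)
    = 0.6701 × 0.13764 = 0.09223 m

S_c ≈ 92.2 mm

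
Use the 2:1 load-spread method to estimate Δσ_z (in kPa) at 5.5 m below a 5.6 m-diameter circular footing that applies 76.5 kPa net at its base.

By the 2:1 method the load spreads at 1 horizontal : 2 vertical, so at depth z the loaded area has grown by z in each plan dimension:
Δσ ≈ qD²/(D+z)² = 76.5×5.6²/(5.6+5.5)² = 19.471 kPa

Δσ_z ≈ 19.5 kPa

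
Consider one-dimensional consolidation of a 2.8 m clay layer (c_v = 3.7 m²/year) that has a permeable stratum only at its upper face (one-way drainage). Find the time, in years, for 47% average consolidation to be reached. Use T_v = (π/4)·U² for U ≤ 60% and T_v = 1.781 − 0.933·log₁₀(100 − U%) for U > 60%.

Drainage path length: H_d = H = 2.8 m (single drainage).
U ≤ 60%: T_v = (π/4)·U² = (π/4)×0.47² = 0.17349.
t = T_v·H_d²/c_v = 0.17349×2.8²/3.7 = 0.3676 years.

t ≈ 0.368 years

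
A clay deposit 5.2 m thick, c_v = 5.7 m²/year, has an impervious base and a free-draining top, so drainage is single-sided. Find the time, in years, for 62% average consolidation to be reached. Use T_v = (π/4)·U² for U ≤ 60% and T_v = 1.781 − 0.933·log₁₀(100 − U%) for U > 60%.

Drainage path length: H_d = H = 5.2 m (single drainage).
U > 60%: T_v = 1.781 − 0.933·log₁₀(100 − 62) = 0.30706.
t = T_v·H_d²/c_v = 0.30706×5.2²/5.7 = 1.457 years.

t ≈ 1.46 years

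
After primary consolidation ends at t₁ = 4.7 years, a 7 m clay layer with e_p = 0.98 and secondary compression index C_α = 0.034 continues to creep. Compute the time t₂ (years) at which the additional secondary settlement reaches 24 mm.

t₂ ≈ 7.44 years

S_s = C_α·H/(1+e_p)·log₁₀(t₂/t₁) ⇒ log₁₀(t₂/t₁) = S_s·(1+e_p)/(C_α·H).
log₁₀(t₂/t₁) = 0.024 × (1+0.98) / (0.034×7) = 0.1997
t₂ = t₁ × 10^0.1997 = 4.7 × 1.584 = 7.443 years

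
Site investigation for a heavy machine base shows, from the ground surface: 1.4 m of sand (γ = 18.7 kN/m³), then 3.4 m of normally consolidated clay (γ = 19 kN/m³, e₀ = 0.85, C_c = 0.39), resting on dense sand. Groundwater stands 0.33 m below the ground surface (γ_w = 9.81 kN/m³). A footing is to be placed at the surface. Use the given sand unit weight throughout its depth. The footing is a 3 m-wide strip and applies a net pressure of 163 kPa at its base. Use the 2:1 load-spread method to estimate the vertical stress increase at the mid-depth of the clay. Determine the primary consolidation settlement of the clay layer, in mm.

Mid-depth of clay below the ground surface: z = 1.4 + 3.4/2 = 3.1 m.
Total vertical stress at mid-clay: σ_v = 18.7×1.4 + 19×1.7 = 58.48 kPa.
Pore pressure: u = 9.81×(3.1 − 0.33) = 27.174 kPa.
Initial effective stress: σ'_0 = σ_v − u = 58.48 − 27.174 = 31.306 kPa.
Stress increase at mid-clay by the 2:1 spreading method:
Δσ = qB/(B+z) = 163×3/(3+3.1) = 80.164 kPa
Final effective stress: σ'_f = σ'_0 + Δσ = 31.306 + 80.164 = 111.47 kPa.
Normally consolidated clay, so the full stress increment lies on the virgin compression line:
S_c = C_c·H/(1+e₀)·log₁₀(σ'_f/σ'_0) = 0.39×3.4/(1+0.85)×log₁₀(111.47/31.306)
    = 0.71676 × 0.55153 = 0.3953 m

S_c ≈ 395 mm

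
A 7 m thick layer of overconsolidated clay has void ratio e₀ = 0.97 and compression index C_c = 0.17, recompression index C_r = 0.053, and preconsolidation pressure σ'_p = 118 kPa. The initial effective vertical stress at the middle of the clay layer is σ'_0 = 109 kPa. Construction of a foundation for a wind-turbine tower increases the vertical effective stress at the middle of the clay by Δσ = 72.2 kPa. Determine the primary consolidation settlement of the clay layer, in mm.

Final effective stress: σ'_f = 109 + 72.2 = 181.2 kPa.
σ'_f = 181.2 > σ'_p = 118 kPa, so the stress path crosses the preconsolidation pressure — recompression up to σ'_p, then virgin compression beyond:
S_c = H/(1+e₀)·[C_r·log₁₀(σ'_p/σ'_0) + C_c·log₁₀(σ'_f/σ'_p)]
    = 7/1.97 × [0.053×log₁₀(118/109) + 0.17×log₁₀(181.2/118)]
    = 3.5533 × [0.0018261 + 0.031667] = 0.119 m

S_c ≈ 119 mm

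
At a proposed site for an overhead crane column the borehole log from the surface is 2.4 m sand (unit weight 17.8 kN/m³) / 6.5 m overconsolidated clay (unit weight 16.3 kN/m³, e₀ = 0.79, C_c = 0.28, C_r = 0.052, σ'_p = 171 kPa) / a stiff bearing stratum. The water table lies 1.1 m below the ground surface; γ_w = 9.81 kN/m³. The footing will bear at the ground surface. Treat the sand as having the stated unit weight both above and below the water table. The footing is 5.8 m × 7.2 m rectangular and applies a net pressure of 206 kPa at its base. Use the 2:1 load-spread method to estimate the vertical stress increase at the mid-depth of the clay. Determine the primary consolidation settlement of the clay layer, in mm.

Mid-depth of clay below the ground surface: z = 2.4 + 6.5/2 = 5.65 m.
Total vertical stress at mid-clay: σ_v = 17.8×2.4 + 16.3×3.25 = 95.695 kPa.
Pore pressure: u = 9.81×(5.65 − 1.1) = 44.636 kPa.
Initial effective stress: σ'_0 = σ_v − u = 95.695 − 44.636 = 51.059 kPa.
Stress increase at mid-clay by the 2:1 spreading method:
Δσ = qBL/((B+z)(L+z)) = 206×5.8×7.2/((5.8+5.65)(7.2+5.65)) = 58.468 kPa
Final effective stress: σ'_f = 51.059 + 58.468 = 109.53 kPa.
σ'_f = 109.53 ≤ σ'_p = 171 kPa, so the clay remains overconsolidated and only the recompression index applies:
S_c = C_r·H/(1+e₀)·log₁₀(σ'_f/σ'_0) = 0.052×6.5/1.79×log₁₀(109.53/51.059)
    = 0.18883 × 0.33146 = 0.06259 m

S_c ≈ 62.6 mm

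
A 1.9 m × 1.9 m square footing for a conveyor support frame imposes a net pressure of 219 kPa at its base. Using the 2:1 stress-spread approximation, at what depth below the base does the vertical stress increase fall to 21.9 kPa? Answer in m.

z ≈ 4.11 m

2:1 spreading — at depth z the loaded area has grown by z in each plan dimension:
qB²/(B+z)² = Δσ_z ⇒ z = B(√(q/Δσ_z) − 1) = 1.9×(√(219/21.9) − 1) = 4.108 m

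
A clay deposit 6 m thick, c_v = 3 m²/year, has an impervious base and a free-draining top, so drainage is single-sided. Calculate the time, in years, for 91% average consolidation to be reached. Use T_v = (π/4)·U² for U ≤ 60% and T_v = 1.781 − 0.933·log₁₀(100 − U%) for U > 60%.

Drainage path length: H_d = H = 6 m (single drainage).
U > 60%: T_v = 1.781 − 0.933·log₁₀(100 − 91) = 0.89069.
t = T_v·H_d²/c_v = 0.89069×6²/3 = 10.69 years.

t ≈ 10.7 years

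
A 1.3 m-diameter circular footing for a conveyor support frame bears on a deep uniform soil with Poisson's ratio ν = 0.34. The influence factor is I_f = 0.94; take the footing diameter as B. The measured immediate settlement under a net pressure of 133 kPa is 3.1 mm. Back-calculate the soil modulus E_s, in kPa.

S_e = q·B·(1−ν²)/E_s · I_f  ⇒  E_s = q·B·(1−ν²)·I_f / S_e.
E_s = 133 × 1.3 × 0.8844 × 0.94 / 0.0031 = 46370 kPa

E_s ≈ 46400 kPa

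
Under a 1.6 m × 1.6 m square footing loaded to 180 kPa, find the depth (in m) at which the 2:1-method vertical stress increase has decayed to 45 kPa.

z ≈ 1.6 m

2:1 spreading — at depth z the loaded area has grown by z in each plan dimension:
qB²/(B+z)² = Δσ_z ⇒ z = B(√(q/Δσ_z) − 1) = 1.6×(√(180/45) − 1) = 1.6 m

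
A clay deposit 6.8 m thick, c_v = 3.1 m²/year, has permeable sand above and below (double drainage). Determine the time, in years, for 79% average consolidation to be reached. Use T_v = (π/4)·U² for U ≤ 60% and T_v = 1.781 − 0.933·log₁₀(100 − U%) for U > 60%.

Drainage path length: H_d = H/2 = 3.4 m (double drainage).
U > 60%: T_v = 1.781 − 0.933·log₁₀(100 − 79) = 0.54737.
t = T_v·H_d²/c_v = 0.54737×3.4²/3.1 = 2.041 years.

t ≈ 2.04 years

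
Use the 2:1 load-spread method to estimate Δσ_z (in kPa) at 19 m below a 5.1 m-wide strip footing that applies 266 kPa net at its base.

Δσ_z ≈ 56.3 kPa

By the 2:1 method the load spreads at 1 horizontal : 2 vertical, so at depth z the loaded area has grown by z in each plan dimension:
Δσ = qB/(B+z) = 266×5.1/(5.1+19) = 56.29 kPa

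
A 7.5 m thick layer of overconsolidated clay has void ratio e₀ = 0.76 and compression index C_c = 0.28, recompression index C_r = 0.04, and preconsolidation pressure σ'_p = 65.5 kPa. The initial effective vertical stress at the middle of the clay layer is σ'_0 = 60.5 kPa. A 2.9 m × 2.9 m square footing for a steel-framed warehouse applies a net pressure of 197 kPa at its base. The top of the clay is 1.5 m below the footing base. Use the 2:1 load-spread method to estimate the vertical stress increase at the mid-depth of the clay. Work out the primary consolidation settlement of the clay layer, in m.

S_c ≈ 0.144 m

Mid-depth of clay below the footing base: z = 1.5 + 7.5/2 = 5.25 m.
Stress increase at mid-clay by the 2:1 spreading method:
Δσ = qBL/((B+z)(L+z)) = 197×2.9×2.9/((2.9+5.25)(2.9+5.25)) = 24.943 kPa
Final effective stress: σ'_f = 60.5 + 24.943 = 85.443 kPa.
σ'_f = 85.443 > σ'_p = 65.5 kPa, so the stress path crosses the preconsolidation pressure — recompression up to σ'_p, then virgin compression beyond:
S_c = H/(1+e₀)·[C_r·log₁₀(σ'_p/σ'_0) + C_c·log₁₀(σ'_f/σ'_p)]
    = 7.5/1.76 × [0.04×log₁₀(65.5/60.5) + 0.28×log₁₀(85.443/65.5)]
    = 4.2614 × [0.0013794 + 0.032322] = 0.1436 m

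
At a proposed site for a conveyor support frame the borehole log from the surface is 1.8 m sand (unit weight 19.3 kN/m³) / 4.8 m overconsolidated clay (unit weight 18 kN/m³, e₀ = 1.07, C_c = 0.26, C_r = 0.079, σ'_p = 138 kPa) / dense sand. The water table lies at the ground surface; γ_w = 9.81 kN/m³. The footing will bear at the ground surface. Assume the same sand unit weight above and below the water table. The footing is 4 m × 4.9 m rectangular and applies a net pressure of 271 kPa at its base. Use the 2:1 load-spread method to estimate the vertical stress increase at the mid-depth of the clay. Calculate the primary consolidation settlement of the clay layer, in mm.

Mid-depth of clay below the ground surface: z = 1.8 + 4.8/2 = 4.2 m.
Total vertical stress at mid-clay: σ_v = 19.3×1.8 + 18×2.4 = 77.94 kPa.
Pore pressure: u = 9.81×(4.2 − 0) = 41.202 kPa.
Initial effective stress: σ'_0 = σ_v − u = 77.94 − 41.202 = 36.738 kPa.
Stress increase at mid-clay by the 2:1 spreading method:
Δσ = qBL/((B+z)(L+z)) = 271×4×4.9/((4+4.2)(4.9+4.2)) = 71.182 kPa
Final effective stress: σ'_f = 36.738 + 71.182 = 107.92 kPa.
σ'_f = 107.92 ≤ σ'_p = 138 kPa, so the clay remains overconsolidated and only the recompression index applies:
S_c = C_r·H/(1+e₀)·log₁₀(σ'_f/σ'_0) = 0.079×4.8/2.07×log₁₀(107.92/36.738)
    = 0.18319 × 0.46799 = 0.08573 m

S_c ≈ 85.7 mm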